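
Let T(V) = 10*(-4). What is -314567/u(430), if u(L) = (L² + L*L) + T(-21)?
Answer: -314567/369760 ≈ -0.85073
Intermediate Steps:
T(V) = -40
u(L) = -40 + 2*L² (u(L) = (L² + L*L) - 40 = (L² + L²) - 40 = 2*L² - 40 = -40 + 2*L²)
-314567/u(430) = -314567/(-40 + 2*430²) = -314567/(-40 + 2*184900) = -314567/(-40 + 369800) = -314567/369760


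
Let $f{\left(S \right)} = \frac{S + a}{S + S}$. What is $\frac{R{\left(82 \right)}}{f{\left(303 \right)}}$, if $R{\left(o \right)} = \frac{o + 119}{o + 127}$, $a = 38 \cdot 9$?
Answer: $\frac{40602}{44935} \approx 0.90357$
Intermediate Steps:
$a = 342$
$R{\left(o \right)} = \frac{119 + o}{127 + o}$
$f{\left(S \right)} = \frac{342 + S}{2 S}$ ($f{\left(S \right)} = \frac{S + 342}{S + S} = \frac{342 + S}{2 S}$)
$\frac{R{\left(82 \right)}}{f{\left(303 \right)}} = \frac{\frac{1}{127 + 82} \left(119 + 82\right)}{\frac{1}{2} \cdot \frac{1}{303} \left(342 + 303\right)} = \frac{\frac{1}{209} \cdot 201}{\frac{1}{2} \cdot \frac{1}{303} \cdot 645} = \frac{\frac{1}{209} \cdot 201}{\frac{215}{202}} = \frac{201}{209} \cdot \frac{202}{215} = \frac{40602}{44935}$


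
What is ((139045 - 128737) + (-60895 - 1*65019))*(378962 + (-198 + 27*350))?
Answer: -44879867684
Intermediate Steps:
((139045 - 128737) + (-60895 - 1*65019))*(378962 + (-198 + 27*350)) = (10308 + (-60895 - 65019))*(378962 + (-198 + 9450)) = (10308 - 125914)*(378962 + 9252) = -115606*388214 = -44879867684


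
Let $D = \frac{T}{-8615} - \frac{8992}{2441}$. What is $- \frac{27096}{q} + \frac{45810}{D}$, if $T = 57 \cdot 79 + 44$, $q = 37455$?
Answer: $- \frac{4009401312046858}{368579285965} \approx -10878.0$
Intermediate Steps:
$T = 4547$ ($T = 4503 + 44 = 4547$)
$D = - \frac{88565307}{21029215}$ ($D = \frac{4547}{-8615} - \frac{8992}{2441} = 4547 \left(- \frac{1}{8615}\right) - \frac{8992}{2441} = - \frac{4547}{8615} - \frac{8992}{2441} = - \frac{88565307}{21029215} \approx -4.2115$)
$- \frac{27096}{q} + \frac{45810}{D} = - \frac{27096}{37455} + \frac{45810}{- \frac{88565307}{21029215}} = \left(-27096\right) \frac{1}{37455} + 45810 \left(- \frac{21029215}{88565307}\right) = - \frac{9032}{12485} - \frac{321116113050}{29521769} = - \frac{4009401312046858}{368579285965}$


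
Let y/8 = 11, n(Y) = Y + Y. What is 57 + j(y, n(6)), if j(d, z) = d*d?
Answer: 7801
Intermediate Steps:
n(Y) = 2*Y
y = 88 (y = 8*11 = 88)
j(d, z) = d²
57 + j(y, n(6)) = 57 + 88² = 57 + 7744 = 7801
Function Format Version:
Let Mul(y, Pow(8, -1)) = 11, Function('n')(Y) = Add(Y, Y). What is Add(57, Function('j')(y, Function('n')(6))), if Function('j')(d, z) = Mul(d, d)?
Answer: 7801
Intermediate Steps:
Function('n')(Y) = Mul(2, Y)
y = 88 (y = Mul(8, 11) = 88)
Function('j')(d, z) = Pow(d, 2)
Add(57, Function('j')(y, Function('n')(6))) = Add(57, Pow(88, 2)) = Add(57, 7744) = 7801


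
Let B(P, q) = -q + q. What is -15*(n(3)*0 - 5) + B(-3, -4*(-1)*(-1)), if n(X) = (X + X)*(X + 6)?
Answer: 75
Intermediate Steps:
n(X) = 2*X*(6 + X) (n(X) = (2*X)*(6 + X) = 2*X*(6 + X))
B(P, q) = 0
-15*(n(3)*0 - 5) + B(-3, -4*(-1)*(-1)) = -15*((2*3*(6 + 3))*0 - 5) + 0 = -15*((2*3*9)*0 - 5) + 0 = -15*(54*0 - 5) + 0 = -15*(0 - 5) + 0 = -15*(-5) + 0 = 75 + 0 = 75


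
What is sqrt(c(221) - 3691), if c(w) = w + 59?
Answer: 3*I*sqrt(379) ≈ 58.404*I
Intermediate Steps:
c(w) = 59 + w
sqrt(c(221) - 3691) = sqrt((59 + 221) - 3691) = sqrt(280 - 3691) = sqrt(-3411) = 3*I*sqrt(379)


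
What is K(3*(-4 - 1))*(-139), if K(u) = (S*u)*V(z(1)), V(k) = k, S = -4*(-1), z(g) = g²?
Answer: 8340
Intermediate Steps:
S = 4
K(u) = 4*u (K(u) = (4*u)*1² = (4*u)*1 = 4*u)
K(3*(-4 - 1))*(-139) = (4*(3*(-4 - 1)))*(-139) = (4*(3*(-5)))*(-139) = (4*(-15))*(-139) = -60*(-139) = 8340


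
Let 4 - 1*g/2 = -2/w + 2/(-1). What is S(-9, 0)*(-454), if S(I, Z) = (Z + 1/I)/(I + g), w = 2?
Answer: 454/45 ≈ 10.089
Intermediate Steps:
g = 14 (g = 8 - 2*(-2/2 + 2/(-1)) = 8 - 2*(-2*1/2 + 2*(-1)) = 8 - 2*(-1 - 2) = 8 - 2*(-3) = 8 + 6 = 14)
S(I, Z) = (Z + 1/I)/(14 + I) (S(I, Z) = (Z + 1/I)/(I + 14) = (Z + 1/I)/(14 + I))
S(-9, 0)*(-454) = ((1 - 9*0)/((-9)*(14 - 9)))*(-454) = -1/9*(1 + 0)/5*(-454) = -1/9*1/5*1*(-454) = -1/45*(-454) = 454/45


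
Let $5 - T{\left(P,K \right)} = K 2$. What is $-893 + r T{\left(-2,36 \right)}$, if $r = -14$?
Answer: $45$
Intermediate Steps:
$T{\left(P,K \right)} = 5 - 2 K$ ($T{\left(P,K \right)} = 5 - K 2 = 5 - 2 K$)
$-893 + r T{\left(-2,36 \right)} = -893 - 14 \left(5 - 72\right) = -893 - -938 = -893 + 938 = 45$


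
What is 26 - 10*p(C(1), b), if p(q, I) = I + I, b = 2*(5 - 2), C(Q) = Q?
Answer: -94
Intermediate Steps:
b = 6 (b = 2*3 = 6)
p(q, I) = 2*I
26 - 10*p(C(1), b) = 26 - 20*6 = 26 - 10*12 = 26 - 120 = -94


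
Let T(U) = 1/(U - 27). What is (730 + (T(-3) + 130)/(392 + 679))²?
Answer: 11230923480049/21068100 ≈ 5.3308e+5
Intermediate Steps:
T(U) = 1/(-27 + U)
(730 + (T(-3) + 130)/(392 + 679))² = (730 + (1/(-27 - 3) + 130)/(392 + 679))² = (730 + (1/(-30) + 130)/1071)² = (730 + (-1/30 + 130)*(1/1071))² = (730 + (3899/30)*(1/1071))² = (730 + 557/4590)² = (3351257/4590)² = 11230923480049/21068100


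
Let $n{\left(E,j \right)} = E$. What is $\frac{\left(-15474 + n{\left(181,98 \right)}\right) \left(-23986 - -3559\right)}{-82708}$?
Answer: $- \frac{312390111}{82708} \approx -3777.0$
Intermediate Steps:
$\frac{\left(-15474 + n{\left(181,98 \right)}\right) \left(-23986 - -3559\right)}{-82708} = \frac{\left(-15474 + 181\right) \left(-23986 - -3559\right)}{-82708} = - 15293 \left(-23986 + 3559\right) \left(- \frac{1}{82708}\right) = \left(-15293\right) \left(-20427\right) \left(- \frac{1}{82708}\right) = 312390111 \left(- \frac{1}{82708}\right) = - \frac{312390111}{82708}$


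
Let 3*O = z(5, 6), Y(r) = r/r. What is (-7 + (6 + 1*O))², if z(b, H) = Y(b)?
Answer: 4/9 ≈ 0.44444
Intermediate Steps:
Y(r) = 1
z(b, H) = 1
O = ⅓ (O = (⅓)*1 = ⅓ ≈ 0.33333)
(-7 + (6 + 1*O))² = (-7 + (6 + 1*(⅓)))² = (-7 + (6 + ⅓))² = (-7 + 19/3)² = (-⅔)² = 4/9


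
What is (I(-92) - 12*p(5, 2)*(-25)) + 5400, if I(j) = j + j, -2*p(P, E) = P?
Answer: 4466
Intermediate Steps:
p(P, E) = -P/2
I(j) = 2*j
(I(-92) - 12*p(5, 2)*(-25)) + 5400 = (2*(-92) - (-6)*5*(-25)) + 5400 = (-184 - 12*(-5/2)*(-25)) + 5400 = (-184 + 30*(-25)) + 5400 = (-184 - 750) + 5400 = -934 + 5400 = 4466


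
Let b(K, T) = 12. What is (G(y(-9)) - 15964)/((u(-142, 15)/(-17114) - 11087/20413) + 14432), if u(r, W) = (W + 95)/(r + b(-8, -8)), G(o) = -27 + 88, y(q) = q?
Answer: -72223873124598/65540823319121 ≈ -1.1020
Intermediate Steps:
G(o) = 61
u(r, W) = (95 + W)/(12 + r) (u(r, W) = (W + 95)/(r + 12) = (95 + W)/(12 + r))
(G(y(-9)) - 15964)/((u(-142, 15)/(-17114) - 11087/20413) + 14432) = (61 - 15964)/((((95 + 15)/(12 - 142))/(-17114) - 11087/20413) + 14432) = -15903/(((110/(-130))*(-1/17114) - 11087*1/20413) + 14432) = -15903/((-1/130*110*(-1/17114) - 11087/20413) + 14432) = -15903/((-11/13*(-1/17114) - 11087/20413) + 14432) = -15903/((11/222482 - 11087/20413) + 14432) = -15903/(-2466433391/4541525066 + 14432) = -15903/65540823319121/4541525066 = -15903*4541525066/65540823319121 = -72223873124598/65540823319121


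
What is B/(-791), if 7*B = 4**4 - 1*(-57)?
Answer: -313/5537 ≈ -0.056529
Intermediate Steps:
B = 313/7 (B = (4**4 - 1*(-57))/7 = (256 + 57)/7 = (1/7)*313 = 313/7 ≈ 44.714)
B/(-791) = (313/7)/(-791) = (313/7)*(-1/791) = -313/5537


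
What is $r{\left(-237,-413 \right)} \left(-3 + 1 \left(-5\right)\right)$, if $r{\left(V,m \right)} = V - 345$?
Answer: $4656$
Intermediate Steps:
$r{\left(V,m \right)} = -345 + V$
$r{\left(-237,-413 \right)} \left(-3 + 1 \left(-5\right)\right) = \left(-345 - 237\right) \left(-3 + 1 \left(-5\right)\right) = - 582 \left(-3 - 5\right) = \left(-582\right) \left(-8\right) = 4656$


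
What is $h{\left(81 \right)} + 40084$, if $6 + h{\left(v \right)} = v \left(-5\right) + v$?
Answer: $39754$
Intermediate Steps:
$h{\left(v \right)} = -6 - 4 v$ ($h{\left(v \right)} = -6 + \left(v \left(-5\right) + v\right) = -6 + \left(- 5 v + v\right) = -6 - 4 v$)
$h{\left(81 \right)} + 40084 = \left(-6 - 324\right) + 40084 = -330 + 40084 = 39754$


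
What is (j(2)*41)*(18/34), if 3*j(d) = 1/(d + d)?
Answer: 123/68 ≈ 1.8088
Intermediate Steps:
j(d) = 1/(6*d) (j(d) = 1/(3*(d + d)) = 1/(3*((2*d))) = (1/(2*d))/3 = 1/(6*d))
(j(2)*41)*(18/34) = (((1/6)/2)*41)*(18/34) = (((1/6)*(1/2))*41)*(18*(1/34)) = ((1/12)*41)*(9/17) = (41/12)*(9/17) = 123/68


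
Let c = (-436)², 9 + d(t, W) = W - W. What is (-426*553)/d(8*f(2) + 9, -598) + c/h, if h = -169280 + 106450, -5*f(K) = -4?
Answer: 2466609146/94245 ≈ 26172.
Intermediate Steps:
f(K) = ⅘ (f(K) = -⅕*(-4) = ⅘)
h = -62830
d(t, W) = -9 (d(t, W) = -9 + (W - W) = -9 + 0 = -9)
c = 190096
(-426*553)/d(8*f(2) + 9, -598) + c/h = -426*553/(-9) + 190096/(-62830) = -235578*(-⅑) + 190096*(-1/62830) = 78526/3 - 95048/31415 = 2466609146/94245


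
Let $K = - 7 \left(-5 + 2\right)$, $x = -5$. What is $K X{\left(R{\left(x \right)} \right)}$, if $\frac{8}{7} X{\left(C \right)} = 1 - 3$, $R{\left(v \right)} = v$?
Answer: $- \frac{147}{4} \approx -36.75$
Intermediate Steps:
$X{\left(C \right)} = - \frac{7}{4}$ ($X{\left(C \right)} = \frac{7 \left(1 - 3\right)}{8} = \frac{7}{8} \left(-2\right) = - \frac{7}{4}$)
$K = 21$ ($K = \left(-7\right) \left(-3\right) = 21$)
$K X{\left(R{\left(x \right)} \right)} = 21 \left(- \frac{7}{4}\right) = - \frac{147}{4}$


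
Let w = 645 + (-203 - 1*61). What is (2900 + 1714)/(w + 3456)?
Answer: 1538/1279 ≈ 1.2025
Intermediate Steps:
w = 381 (w = 645 + (-203 - 61) = 645 - 264 = 381)
(2900 + 1714)/(w + 3456) = (2900 + 1714)/(381 + 3456) = 4614/3837 = 4614*(1/3837) = 1538/1279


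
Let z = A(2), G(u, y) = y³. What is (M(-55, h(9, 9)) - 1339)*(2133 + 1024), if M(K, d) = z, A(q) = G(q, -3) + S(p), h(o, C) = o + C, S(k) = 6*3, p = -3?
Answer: -4255636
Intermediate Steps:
S(k) = 18
h(o, C) = C + o
A(q) = -9 (A(q) = (-3)³ + 18 = -27 + 18 = -9)
z = -9
M(K, d) = -9
(M(-55, h(9, 9)) - 1339)*(2133 + 1024) = (-9 - 1339)*(2133 + 1024) = -1348*3157 = -4255636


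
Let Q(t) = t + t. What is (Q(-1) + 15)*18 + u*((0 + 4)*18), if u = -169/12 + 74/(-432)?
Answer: -2377/3 ≈ -792.33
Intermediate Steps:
Q(t) = 2*t
u = -3079/216 (u = -169*1/12 + 74*(-1/432) = -169/12 - 37/216 = -3079/216 ≈ -14.255)
(Q(-1) + 15)*18 + u*((0 + 4)*18) = (2*(-1) + 15)*18 - 3079*(0 + 4)*18/216 = (-2 + 15)*18 - 3079*18/54 = 13*18 - 3079/216*72 = 234 - 3079/3 = -2377/3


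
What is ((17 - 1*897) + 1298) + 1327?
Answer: 1745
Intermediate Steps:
((17 - 1*897) + 1298) + 1327 = ((17 - 897) + 1298) + 1327 = (-880 + 1298) + 1327 = 418 + 1327 = 1745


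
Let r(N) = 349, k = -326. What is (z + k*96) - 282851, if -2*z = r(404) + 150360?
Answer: -779003/2 ≈ -3.8950e+5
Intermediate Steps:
z = -150709/2 (z = -(349 + 150360)/2 = -½*150709 = -150709/2 ≈ -75355.)
(z + k*96) - 282851 = (-150709/2 - 326*96) - 282851 = (-150709/2 - 31296) - 282851 = -213301/2 - 282851 = -779003/2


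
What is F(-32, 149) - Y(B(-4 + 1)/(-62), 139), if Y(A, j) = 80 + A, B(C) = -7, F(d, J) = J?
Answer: 4271/62 ≈ 68.887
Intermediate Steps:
F(-32, 149) - Y(B(-4 + 1)/(-62), 139) = 149 - (80 - 7/(-62)) = 149 - (80 - 7*(-1/62)) = 149 - (80 + 7/62) = 149 - 1*4967/62 = 149 - 4967/62 = 4271/62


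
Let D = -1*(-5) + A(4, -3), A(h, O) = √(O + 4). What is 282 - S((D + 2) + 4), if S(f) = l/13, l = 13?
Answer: 281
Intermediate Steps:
A(h, O) = √(4 + O)
D = 6 (D = -1*(-5) + √(4 - 3) = 5 + √1 = 5 + 1 = 6)
S(f) = 1 (S(f) = 13/13 = 13*(1/13) = 1)
282 - S((D + 2) + 4) = 282 - 1*1 = 282 - 1 = 281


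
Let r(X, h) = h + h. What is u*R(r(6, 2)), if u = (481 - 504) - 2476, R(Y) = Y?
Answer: -9996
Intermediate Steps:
r(X, h) = 2*h
u = -2499 (u = -23 - 2476 = -2499)
u*R(r(6, 2)) = -4998*2 = -2499*4 = -9996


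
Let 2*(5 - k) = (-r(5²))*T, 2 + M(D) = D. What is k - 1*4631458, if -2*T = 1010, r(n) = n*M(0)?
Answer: -4618828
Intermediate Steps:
M(D) = -2 + D
r(n) = -2*n (r(n) = n*(-2 + 0) = n*(-2) = -2*n)
T = -505 (T = -½*1010 = -505)
k = 12630 (k = 5 - (-(-2)*5²)*(-505)/2 = 5 - (-(-2)*25)*(-505)/2 = 5 - (-1*(-50))*(-505)/2 = 5 - 25*(-505) = 5 - ½*(-25250) = 5 + 12625 = 12630)
k - 1*4631458 = 12630 - 1*4631458 = 12630 - 4631458 = -4618828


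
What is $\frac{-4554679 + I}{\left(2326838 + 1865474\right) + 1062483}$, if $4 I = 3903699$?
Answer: $- \frac{14315017}{21019180} \approx -0.68105$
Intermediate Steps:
$I = \frac{3903699}{4}$ ($I = \frac{1}{4} \cdot 3903699 = \frac{3903699}{4} \approx 9.7593 \cdot 10^{5}$)
$\frac{-4554679 + I}{\left(2326838 + 1865474\right) + 1062483} = \frac{-4554679 + \frac{3903699}{4}}{\left(2326838 + 1865474\right) + 1062483} = - \frac{14315017}{4 \left(4192312 + 1062483\right)} = - \frac{14315017}{4 \cdot 5254795} = \left(- \frac{14315017}{4}\right) \frac{1}{5254795} = - \frac{14315017}{21019180}$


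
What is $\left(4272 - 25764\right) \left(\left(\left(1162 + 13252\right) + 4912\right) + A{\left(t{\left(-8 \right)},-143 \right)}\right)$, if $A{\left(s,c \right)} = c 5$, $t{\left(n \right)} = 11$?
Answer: $-399987612$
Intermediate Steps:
$A{\left(s,c \right)} = 5 c$
$\left(4272 - 25764\right) \left(\left(\left(1162 + 13252\right) + 4912\right) + A{\left(t{\left(-8 \right)},-143 \right)}\right) = \left(4272 - 25764\right) \left(\left(\left(1162 + 13252\right) + 4912\right) + 5 \left(-143\right)\right) = - 21492 \left(\left(14414 + 4912\right) - 715\right) = - 21492 \left(19326 - 715\right) = \left(-21492\right) 18611 = -399987612$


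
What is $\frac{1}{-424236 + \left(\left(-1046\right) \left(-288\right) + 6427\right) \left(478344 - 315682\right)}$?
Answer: $\frac{1}{50046606614} \approx 1.9981 \cdot 10^{-11}$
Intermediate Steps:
$\frac{1}{-424236 + \left(\left(-1046\right) \left(-288\right) + 6427\right) \left(478344 - 315682\right)} = \frac{1}{-424236 + \left(301248 + 6427\right) 162662} = \frac{1}{-424236 + 307675 \cdot 162662} = \frac{1}{-424236 + 50047030850} = \frac{1}{50046606614}$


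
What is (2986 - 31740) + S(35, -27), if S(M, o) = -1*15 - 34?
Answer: -28803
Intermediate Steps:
S(M, o) = -49 (S(M, o) = -15 - 34 = -49)
(2986 - 31740) + S(35, -27) = (2986 - 31740) - 49 = -28754 - 49 = -28803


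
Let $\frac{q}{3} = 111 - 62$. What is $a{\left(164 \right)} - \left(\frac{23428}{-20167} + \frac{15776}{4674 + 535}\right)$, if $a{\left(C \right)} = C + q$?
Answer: $\frac{32474401693}{105049903} \approx 309.13$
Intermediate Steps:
$q = 147$ ($q = 3 \left(111 - 62\right) = 3 \cdot 49 = 147$)
$a{\left(C \right)} = 147 + C$ ($a{\left(C \right)} = C + 147 = 147 + C$)
$a{\left(164 \right)} - \left(\frac{23428}{-20167} + \frac{15776}{4674 + 535}\right) = \left(147 + 164\right) - \left(\frac{23428}{-20167} + \frac{15776}{4674 + 535}\right) = 311 - \left(23428 \left(- \frac{1}{20167}\right) + \frac{15776}{5209}\right) = 311 - \left(- \frac{23428}{20167} + 15776 \cdot \frac{1}{5209}\right) = 311 - \left(- \frac{23428}{20167} + \frac{15776}{5209}\right) = 311 - \frac{196118140}{105049903} = \frac{32474401693}{105049903}$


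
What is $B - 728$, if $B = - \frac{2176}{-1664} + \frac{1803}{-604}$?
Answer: $- \frac{5729427}{7852} \approx -729.68$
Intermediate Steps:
$B = - \frac{13171}{7852}$ ($B = \left(-2176\right) \left(- \frac{1}{1664}\right) + 1803 \left(- \frac{1}{604}\right) = \frac{17}{13} - \frac{1803}{604} = - \frac{13171}{7852} \approx -1.6774$)
$B - 728 = - \frac{13171}{7852} - 728 = - \frac{5729427}{7852}$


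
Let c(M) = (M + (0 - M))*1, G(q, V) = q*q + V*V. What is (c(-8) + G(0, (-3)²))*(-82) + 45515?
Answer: 38873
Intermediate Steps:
G(q, V) = V² + q² (G(q, V) = q² + V² = V² + q²)
c(M) = 0 (c(M) = (M - M)*1 = 0*1 = 0)
(c(-8) + G(0, (-3)²))*(-82) + 45515 = (0 + (((-3)²)² + 0²))*(-82) + 45515 = (0 + (9² + 0))*(-82) + 45515 = (0 + (81 + 0))*(-82) + 45515 = (0 + 81)*(-82) + 45515 = 81*(-82) + 45515 = -6642 + 45515 = 38873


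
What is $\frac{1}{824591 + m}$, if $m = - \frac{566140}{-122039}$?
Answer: $\frac{122039}{100632827189} \approx 1.2127 \cdot 10^{-6}$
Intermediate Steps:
$m = \frac{566140}{122039}$ ($m = \left(-566140\right) \left(- \frac{1}{122039}\right) = \frac{566140}{122039} \approx 4.639$)
$\frac{1}{824591 + m} = \frac{1}{824591 + \frac{566140}{122039}} = \frac{1}{\frac{100632827189}{122039}} = \frac{122039}{100632827189}$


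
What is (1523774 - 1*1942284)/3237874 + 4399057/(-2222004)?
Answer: -7586761589429/3597284489748 ≈ -2.1090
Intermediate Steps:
(1523774 - 1*1942284)/3237874 + 4399057/(-2222004) = (1523774 - 1942284)*(1/3237874) + 4399057*(-1/2222004) = -418510*1/3237874 - 4399057/2222004 = -209255/1618937 - 4399057/2222004 = -7586761589429/3597284489748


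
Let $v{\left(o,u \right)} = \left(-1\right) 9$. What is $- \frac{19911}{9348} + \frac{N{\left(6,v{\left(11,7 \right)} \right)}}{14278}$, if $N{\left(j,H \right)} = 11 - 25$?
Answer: $- \frac{47403355}{22245124} \approx -2.131$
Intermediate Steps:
$v{\left(o,u \right)} = -9$
$N{\left(j,H \right)} = -14$ ($N{\left(j,H \right)} = 11 - 25 = -14$)
$- \frac{19911}{9348} + \frac{N{\left(6,v{\left(11,7 \right)} \right)}}{14278} = - \frac{19911}{9348} - \frac{14}{14278} = \left(-19911\right) \frac{1}{9348} - \frac{7}{7139} = - \frac{6637}{3116} - \frac{7}{7139} = - \frac{47403355}{22245124}$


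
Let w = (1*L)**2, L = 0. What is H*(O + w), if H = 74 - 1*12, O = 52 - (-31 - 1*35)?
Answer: 7316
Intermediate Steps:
O = 118 (O = 52 - (-31 - 35) = 52 - 1*(-66) = 52 + 66 = 118)
w = 0 (w = (1*0)**2 = 0**2 = 0)
H = 62 (H = 74 - 12 = 62)
H*(O + w) = 62*(118 + 0) = 62*118 = 7316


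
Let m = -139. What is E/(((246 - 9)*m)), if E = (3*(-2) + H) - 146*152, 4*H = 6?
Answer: 44393/65886 ≈ 0.67379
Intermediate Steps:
H = 3/2 (H = (¼)*6 = 3/2 ≈ 1.5000)
E = -44393/2 (E = (3*(-2) + 3/2) - 146*152 = (-6 + 3/2) - 22192 = -9/2 - 22192 = -44393/2 ≈ -22197.)
E/(((246 - 9)*m)) = -44393*(-1/(139*(246 - 9)))/2 = -44393/(2*(237*(-139))) = -44393/2/(-32943) = -44393/2*(-1/32943) = 44393/65886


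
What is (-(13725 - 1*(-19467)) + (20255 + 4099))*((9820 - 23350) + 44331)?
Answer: -272219238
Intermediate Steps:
(-(13725 - 1*(-19467)) + (20255 + 4099))*((9820 - 23350) + 44331) = (-(13725 + 19467) + 24354)*(-13530 + 44331) = (-1*33192 + 24354)*30801 = (-33192 + 24354)*30801 = -8838*30801 = -272219238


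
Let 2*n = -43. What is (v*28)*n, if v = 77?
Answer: -46354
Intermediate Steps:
n = -43/2 (n = (½)*(-43) = -43/2 ≈ -21.500)
(v*28)*n = (77*28)*(-43/2) = 2156*(-43/2) = -46354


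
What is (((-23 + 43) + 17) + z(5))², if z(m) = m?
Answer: 1764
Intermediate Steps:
(((-23 + 43) + 17) + z(5))² = (((-23 + 43) + 17) + 5)² = ((20 + 17) + 5)² = (37 + 5)² = 42² = 1764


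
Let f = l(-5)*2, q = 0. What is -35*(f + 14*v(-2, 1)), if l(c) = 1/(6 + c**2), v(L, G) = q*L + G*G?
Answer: -15260/31 ≈ -492.26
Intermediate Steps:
v(L, G) = G**2 (v(L, G) = 0*L + G*G = 0 + G**2 = G**2)
f = 2/31 (f = 2/(6 + (-5)**2) = 2/(6 + 25) = 2/31 ≈ 0.064516)
-35*(f + 14*v(-2, 1)) = -35*(2/31 + 14*1**2) = -35*(2/31 + 14*1) = -35*(2/31 + 14) = -35*436/31 = -15260/31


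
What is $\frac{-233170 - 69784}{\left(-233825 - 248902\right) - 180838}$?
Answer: $\frac{302954}{663565} \approx 0.45655$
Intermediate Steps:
$\frac{-233170 - 69784}{\left(-233825 - 248902\right) - 180838} = - \frac{302954}{\left(-233825 - 248902\right) - 180838} = - \frac{302954}{-482727 - 180838} = - \frac{302954}{-663565} = \left(-302954\right) \left(- \frac{1}{663565}\right) = \frac{302954}{663565}$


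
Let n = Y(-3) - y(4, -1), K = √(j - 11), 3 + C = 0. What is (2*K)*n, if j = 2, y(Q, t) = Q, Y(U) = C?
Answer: -42*I ≈ -42.0*I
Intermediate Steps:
C = -3 (C = -3 + 0 = -3)
Y(U) = -3
K = 3*I (K = √(2 - 11) = √(-9) = 3*I ≈ 3.0*I)
n = -7 (n = -3 - 1*4 = -3 - 4 = -7)
(2*K)*n = (2*(3*I))*(-7) = (6*I)*(-7) = -42*I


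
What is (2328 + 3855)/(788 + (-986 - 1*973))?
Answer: -6183/1171 ≈ -5.2801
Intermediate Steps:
(2328 + 3855)/(788 + (-986 - 1*973)) = 6183/(788 + (-986 - 973)) = 6183/(788 - 1959) = 6183/(-1171) = 6183*(-1/1171) = -6183/1171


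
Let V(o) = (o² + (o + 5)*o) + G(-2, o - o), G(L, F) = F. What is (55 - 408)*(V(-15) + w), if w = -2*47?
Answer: -99193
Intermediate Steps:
w = -94
V(o) = o² + o*(5 + o) (V(o) = (o² + (o + 5)*o) + (o - o) = (o² + (5 + o)*o) + 0 = (o² + o*(5 + o)) + 0 = o² + o*(5 + o))
(55 - 408)*(V(-15) + w) = (55 - 408)*(-15*(5 + 2*(-15)) - 94) = -353*(-15*(5 - 30) - 94) = -353*(-15*(-25) - 94) = -353*(375 - 94) = -353*281 = -99193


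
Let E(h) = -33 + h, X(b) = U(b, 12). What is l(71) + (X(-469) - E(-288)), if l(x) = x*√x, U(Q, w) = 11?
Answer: 332 + 71*√71 ≈ 930.26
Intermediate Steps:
X(b) = 11
l(x) = x^(3/2)
l(71) + (X(-469) - E(-288)) = 71^(3/2) + (11 - (-33 - 288)) = 71*√71 + (11 - 1*(-321)) = 71*√71 + (11 + 321) = 71*√71 + 332 = 332 + 71*√71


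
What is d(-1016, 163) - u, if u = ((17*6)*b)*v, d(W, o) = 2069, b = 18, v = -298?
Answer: 549197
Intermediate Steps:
u = -547128 (u = ((17*6)*18)*(-298) = (102*18)*(-298) = 1836*(-298) = -547128)
d(-1016, 163) - u = 2069 - 1*(-547128) = 2069 + 547128 = 549197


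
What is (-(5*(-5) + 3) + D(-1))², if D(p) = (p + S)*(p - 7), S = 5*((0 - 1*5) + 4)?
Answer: 4900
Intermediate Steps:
S = -5 (S = 5*((0 - 5) + 4) = 5*(-5 + 4) = 5*(-1) = -5)
D(p) = (-7 + p)*(-5 + p) (D(p) = (p - 5)*(p - 7) = (-5 + p)*(-7 + p) = (-7 + p)*(-5 + p))
(-(5*(-5) + 3) + D(-1))² = (-(5*(-5) + 3) + (35 + (-1)² - 12*(-1)))² = (-(-25 + 3) + (35 + 1 + 12))² = (-1*(-22) + 48)² = (22 + 48)² = 70² = 4900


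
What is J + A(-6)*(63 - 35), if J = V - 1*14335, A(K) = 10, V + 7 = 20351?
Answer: 6289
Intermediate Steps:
V = 20344 (V = -7 + 20351 = 20344)
J = 6009 (J = 20344 - 1*14335 = 20344 - 14335 = 6009)
J + A(-6)*(63 - 35) = 6009 + 10*(63 - 35) = 6009 + 10*28 = 6009 + 280 = 6289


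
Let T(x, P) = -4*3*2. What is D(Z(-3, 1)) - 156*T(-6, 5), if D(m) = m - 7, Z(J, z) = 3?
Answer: 3740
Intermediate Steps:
T(x, P) = -24 (T(x, P) = -12*2 = -24)
D(m) = -7 + m
D(Z(-3, 1)) - 156*T(-6, 5) = (-7 + 3) - 156*(-24) = -4 + 3744 = 3740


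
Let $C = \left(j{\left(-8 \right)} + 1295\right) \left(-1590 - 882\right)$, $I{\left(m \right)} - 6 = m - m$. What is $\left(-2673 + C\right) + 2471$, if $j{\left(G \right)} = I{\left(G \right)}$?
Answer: $-3216274$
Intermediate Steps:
$I{\left(m \right)} = 6$ ($I{\left(m \right)} = 6 + \left(m - m\right) = 6 + 0 = 6$)
$j{\left(G \right)} = 6$
$C = -3216072$ ($C = \left(6 + 1295\right) \left(-1590 - 882\right) = 1301 \left(-2472\right) = -3216072$)
$\left(-2673 + C\right) + 2471 = \left(-2673 - 3216072\right) + 2471 = -3218745 + 2471 = -3216274$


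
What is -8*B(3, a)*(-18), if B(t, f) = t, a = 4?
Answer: 432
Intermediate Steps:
-8*B(3, a)*(-18) = -8*3*(-18) = -24*(-18) = 432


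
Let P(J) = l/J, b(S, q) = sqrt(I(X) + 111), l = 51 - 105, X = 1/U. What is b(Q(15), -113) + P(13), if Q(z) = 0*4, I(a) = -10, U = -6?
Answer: -54/13 + sqrt(101) ≈ 5.8960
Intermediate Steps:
X = -1/6 (X = 1/(-6) = -1/6 ≈ -0.16667)
Q(z) = 0
l = -54
b(S, q) = sqrt(101) (b(S, q) = sqrt(-10 + 111) = sqrt(101))
P(J) = -54/J
b(Q(15), -113) + P(13) = sqrt(101) - 54/13 = -54/13 + sqrt(101)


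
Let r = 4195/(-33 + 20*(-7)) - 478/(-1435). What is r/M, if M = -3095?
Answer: 5937131/768349225 ≈ 0.0077271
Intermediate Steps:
r = -5937131/248255 (r = 4195/(-33 - 140) - 478*(-1/1435) = 4195/(-173) + 478/1435 = 4195*(-1/173) + 478/1435 = -4195/173 + 478/1435 = -5937131/248255 ≈ -23.915)
r/M = -5937131/248255/(-3095) = -5937131/248255*(-1/3095) = 5937131/768349225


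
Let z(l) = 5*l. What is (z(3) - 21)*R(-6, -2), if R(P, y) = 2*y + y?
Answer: 36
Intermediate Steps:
R(P, y) = 3*y
(z(3) - 21)*R(-6, -2) = (5*3 - 21)*(3*(-2)) = (15 - 21)*(-6) = -6*(-6) = 36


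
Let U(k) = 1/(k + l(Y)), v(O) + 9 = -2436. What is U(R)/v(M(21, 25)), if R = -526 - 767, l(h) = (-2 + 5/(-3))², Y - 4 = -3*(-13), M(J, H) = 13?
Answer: 3/9385540 ≈ 3.1964e-7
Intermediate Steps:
v(O) = -2445 (v(O) = -9 - 2436 = -2445)
Y = 43 (Y = 4 - 3*(-13) = 4 + 39 = 43)
l(h) = 121/9 (l(h) = (-2 + 5*(-⅓))² = (-2 - 5/3)² = (-11/3)² = 121/9)
R = -1293
U(k) = 1/(121/9 + k) (U(k) = 1/(k + 121/9) = 1/(121/9 + k))
U(R)/v(M(21, 25)) = (9/(121 + 9*(-1293)))/(-2445) = (9/(121 - 11637))*(-1/2445) = (9/(-11516))*(-1/2445) = (9*(-1/11516))*(-1/2445) = -9/11516*(-1/2445) = 3/9385540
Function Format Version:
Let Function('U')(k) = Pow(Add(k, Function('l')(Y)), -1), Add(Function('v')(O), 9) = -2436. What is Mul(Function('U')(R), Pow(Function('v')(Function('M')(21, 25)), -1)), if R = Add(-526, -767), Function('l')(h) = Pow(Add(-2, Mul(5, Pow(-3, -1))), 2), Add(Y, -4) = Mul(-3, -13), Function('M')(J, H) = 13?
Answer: Rational(3, 9385540) ≈ 3.1964e-7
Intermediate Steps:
Function('v')(O) = -2445 (Function('v')(O) = Add(-9, -2436) = -2445)
Y = 43 (Y = Add(4, Mul(-3, -13)) = Add(4, 39) = 43)
Function('l')(h) = Rational(121, 9) (Function('l')(h) = Pow(Add(-2, Mul(5, Rational(-1, 3))), 2) = Pow(Add(-2, Rational(-5, 3)), 2) = Pow(Rational(-11, 3), 2) = Rational(121, 9))
R = -1293
Function('U')(k) = Pow(Add(Rational(121, 9), k), -1) (Function('U')(k) = Pow(Add(k, Rational(121, 9)), -1) = Pow(Add(Rational(121, 9), k), -1))
Mul(Function('U')(R), Pow(Function('v')(Function('M')(21, 25)), -1)) = Mul(Mul(9, Pow(Add(121, Mul(9, -1293)), -1)), Pow(-2445, -1)) = Mul(Mul(9, Pow(Add(121, -11637), -1)), Rational(-1, 2445)) = Mul(Mul(9, Pow(-11516, -1)), Rational(-1, 2445)) = Mul(Mul(9, Rational(-1, 11516)), Rational(-1, 2445)) = Mul(Rational(-9, 11516), Rational(-1, 2445)) = Rational(3, 9385540)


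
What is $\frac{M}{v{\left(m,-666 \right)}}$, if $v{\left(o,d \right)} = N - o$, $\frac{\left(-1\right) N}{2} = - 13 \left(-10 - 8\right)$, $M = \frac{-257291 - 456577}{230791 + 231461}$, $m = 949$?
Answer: $\frac{59489}{54584257} \approx 0.0010899$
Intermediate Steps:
$M = - \frac{59489}{38521}$ ($M = - \frac{713868}{462252} = \left(-713868\right) \frac{1}{462252} = - \frac{59489}{38521} \approx -1.5443$)
$N = -468$ ($N = - 2 \left(- 13 \left(-10 - 8\right)\right) = - 2 \left(\left(-13\right) \left(-18\right)\right) = \left(-2\right) 234 = -468$)
$v{\left(o,d \right)} = -468 - o$
$\frac{M}{v{\left(m,-666 \right)}} = - \frac{59489}{38521 \left(-468 - 949\right)} = - \frac{59489}{38521 \left(-1417\right)} = \left(- \frac{59489}{38521}\right) \left(- \frac{1}{1417}\right) = \frac{59489}{54584257}$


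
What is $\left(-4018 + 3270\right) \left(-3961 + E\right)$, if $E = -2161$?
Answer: $4579256$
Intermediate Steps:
$\left(-4018 + 3270\right) \left(-3961 + E\right) = \left(-4018 + 3270\right) \left(-3961 - 2161\right) = \left(-748\right) \left(-6122\right) = 4579256$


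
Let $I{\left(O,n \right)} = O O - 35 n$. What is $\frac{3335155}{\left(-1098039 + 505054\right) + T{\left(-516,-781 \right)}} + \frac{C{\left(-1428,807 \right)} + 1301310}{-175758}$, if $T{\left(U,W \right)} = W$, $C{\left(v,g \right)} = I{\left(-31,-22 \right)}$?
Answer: $- \frac{113323467908}{8696593719} \approx -13.031$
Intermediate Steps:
$I{\left(O,n \right)} = O^{2} - 35 n$
$C{\left(v,g \right)} = 1731$ ($C{\left(v,g \right)} = \left(-31\right)^{2} - -770 = 961 + 770 = 1731$)
$\frac{3335155}{\left(-1098039 + 505054\right) + T{\left(-516,-781 \right)}} + \frac{C{\left(-1428,807 \right)} + 1301310}{-175758} = \frac{3335155}{\left(-1098039 + 505054\right) - 781} + \frac{1731 + 1301310}{-175758} = \frac{3335155}{-592985 - 781} + 1303041 \left(- \frac{1}{175758}\right) = \frac{3335155}{-593766} - \frac{434347}{58586} = 3335155 \left(- \frac{1}{593766}\right) - \frac{434347}{58586} = - \frac{3335155}{593766} - \frac{434347}{58586} = - \frac{113323467908}{8696593719}$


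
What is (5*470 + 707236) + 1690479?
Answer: 2400065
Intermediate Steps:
(5*470 + 707236) + 1690479 = (2350 + 707236) + 1690479 = 709586 + 1690479 = 2400065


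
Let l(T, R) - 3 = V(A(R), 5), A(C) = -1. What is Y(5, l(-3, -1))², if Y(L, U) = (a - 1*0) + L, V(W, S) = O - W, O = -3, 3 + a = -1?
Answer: 1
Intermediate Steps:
a = -4 (a = -3 - 1 = -4)
V(W, S) = -3 - W
l(T, R) = 1 (l(T, R) = 3 + (-3 - 1*(-1)) = 3 + (-3 + 1) = 3 - 2 = 1)
Y(L, U) = -4 + L (Y(L, U) = (-4 - 1*0) + L = (-4 + 0) + L = -4 + L)
Y(5, l(-3, -1))² = (-4 + 5)² = 1² = 1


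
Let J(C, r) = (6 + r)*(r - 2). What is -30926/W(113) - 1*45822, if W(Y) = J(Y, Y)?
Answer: -86470532/1887 ≈ -45824.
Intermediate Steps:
J(C, r) = (-2 + r)*(6 + r) (J(C, r) = (6 + r)*(-2 + r) = (-2 + r)*(6 + r))
W(Y) = -12 + Y² + 4*Y
-30926/W(113) - 1*45822 = -30926/(-12 + 113² + 4*113) - 1*45822 = -30926/(-12 + 12769 + 452) - 45822 = -30926/13209 - 45822 = -30926*1/13209 - 45822 = -4418/1887 - 45822 = -86470532/1887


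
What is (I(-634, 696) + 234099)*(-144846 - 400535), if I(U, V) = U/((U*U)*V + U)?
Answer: -56337435740120716/441263 ≈ -1.2767e+11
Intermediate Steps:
I(U, V) = U/(U + V*U**2) (I(U, V) = U/(U**2*V + U) = U/(V*U**2 + U) = U/(U + V*U**2))
(I(-634, 696) + 234099)*(-144846 - 400535) = (1/(1 - 634*696) + 234099)*(-144846 - 400535) = (1/(1 - 441264) + 234099)*(-545381) = (1/(-441263) + 234099)*(-545381) = (-1/441263 + 234099)*(-545381) = (103299227036/441263)*(-545381) = -56337435740120716/441263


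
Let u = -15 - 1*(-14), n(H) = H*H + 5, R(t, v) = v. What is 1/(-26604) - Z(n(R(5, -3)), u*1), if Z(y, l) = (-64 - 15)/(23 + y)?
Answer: 2101679/984348 ≈ 2.1351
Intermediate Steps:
n(H) = 5 + H² (n(H) = H² + 5 = 5 + H²)
u = -1 (u = -15 + 14 = -1)
Z(y, l) = -79/(23 + y)
1/(-26604) - Z(n(R(5, -3)), u*1) = 1/(-26604) - (-79)/(23 + (5 + (-3)²)) = -1/26604 - (-79)/(23 + (5 + 9)) = -1/26604 - (-79)/(23 + 14) = -1/26604 - (-79)/37 = -1/26604 - 1*(-79/37) = -1/26604 + 79/37 = 2101679/984348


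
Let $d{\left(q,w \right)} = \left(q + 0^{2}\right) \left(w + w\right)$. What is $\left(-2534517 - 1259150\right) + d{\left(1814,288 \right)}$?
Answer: $-2748803$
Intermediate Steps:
$d{\left(q,w \right)} = 2 q w$ ($d{\left(q,w \right)} = \left(q + 0\right) 2 w = q 2 w = 2 q w$)
$\left(-2534517 - 1259150\right) + d{\left(1814,288 \right)} = \left(-2534517 - 1259150\right) + 2 \cdot 1814 \cdot 288 = -3793667 + 1044864 = -2748803$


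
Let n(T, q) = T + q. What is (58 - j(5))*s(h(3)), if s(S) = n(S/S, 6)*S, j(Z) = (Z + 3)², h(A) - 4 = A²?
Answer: -546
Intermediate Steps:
h(A) = 4 + A²
j(Z) = (3 + Z)²
s(S) = 7*S (s(S) = (S/S + 6)*S = (1 + 6)*S = 7*S)
(58 - j(5))*s(h(3)) = (58 - (3 + 5)²)*(7*(4 + 3²)) = (58 - 1*8²)*(7*(4 + 9)) = (58 - 1*64)*(7*13) = (58 - 64)*91 = -6*91 = -546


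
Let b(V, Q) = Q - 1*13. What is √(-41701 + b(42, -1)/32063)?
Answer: I*√42870128392151/32063 ≈ 204.21*I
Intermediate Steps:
b(V, Q) = -13 + Q (b(V, Q) = Q - 13 = -13 + Q)
√(-41701 + b(42, -1)/32063) = √(-41701 + (-13 - 1)/32063) = √(-41701 - 14*1/32063) = √(-41701 - 14/32063) = √(-1337059177/32063) = I*√42870128392151/32063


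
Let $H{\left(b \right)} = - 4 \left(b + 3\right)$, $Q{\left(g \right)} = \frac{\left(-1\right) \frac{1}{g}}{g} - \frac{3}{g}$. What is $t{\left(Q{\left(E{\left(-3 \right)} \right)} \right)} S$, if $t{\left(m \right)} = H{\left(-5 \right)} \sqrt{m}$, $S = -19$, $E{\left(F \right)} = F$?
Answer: $- \frac{304 \sqrt{2}}{3} \approx -143.31$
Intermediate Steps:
$Q{\left(g \right)} = - \frac{1}{g^{2}} - \frac{3}{g}$
$H{\left(b \right)} = -12 - 4 b$ ($H{\left(b \right)} = - 4 \left(3 + b\right) = -12 - 4 b$)
$t{\left(m \right)} = 8 \sqrt{m}$ ($t{\left(m \right)} = \left(-12 - -20\right) \sqrt{m} = \left(-12 + 20\right) \sqrt{m} = 8 \sqrt{m}$)
$t{\left(Q{\left(E{\left(-3 \right)} \right)} \right)} S = 8 \sqrt{\frac{-1 - -9}{9}} \left(-19\right) = 8 \sqrt{\frac{-1 + 9}{9}} \left(-19\right) = 8 \sqrt{\frac{1}{9} \cdot 8} \left(-19\right) = 8 \sqrt{\frac{8}{9}} \left(-19\right) = 8 \frac{2 \sqrt{2}}{3} \left(-19\right) = \frac{16 \sqrt{2}}{3} \left(-19\right) = - \frac{304 \sqrt{2}}{3}$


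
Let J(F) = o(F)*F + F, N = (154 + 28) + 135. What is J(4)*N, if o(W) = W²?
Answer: 21556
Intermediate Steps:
N = 317 (N = 182 + 135 = 317)
J(F) = F + F³ (J(F) = F²*F + F = F³ + F = F + F³)
J(4)*N = (4 + 4³)*317 = (4 + 64)*317 = 68*317 = 21556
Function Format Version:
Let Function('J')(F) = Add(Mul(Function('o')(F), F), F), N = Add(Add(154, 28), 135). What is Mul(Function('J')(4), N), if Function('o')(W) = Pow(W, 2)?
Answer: 21556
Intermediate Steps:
N = 317 (N = Add(182, 135) = 317)
Function('J')(F) = Add(F, Pow(F, 3)) (Function('J')(F) = Add(Mul(Pow(F, 2), F), F) = Add(Pow(F, 3), F) = Add(F, Pow(F, 3)))
Mul(Function('J')(4), N) = Mul(Add(4, Pow(4, 3)), 317) = Mul(Add(4, 64), 317) = Mul(68, 317) = 21556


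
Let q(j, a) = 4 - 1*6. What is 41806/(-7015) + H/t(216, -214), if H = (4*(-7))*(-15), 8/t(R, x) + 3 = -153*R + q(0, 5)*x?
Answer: -24029369837/14030 ≈ -1.7127e+6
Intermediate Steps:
q(j, a) = -2 (q(j, a) = 4 - 6 = -2)
t(R, x) = 8/(-3 - 153*R - 2*x) (t(R, x) = 8/(-3 + (-153*R - 2*x)) = 8/(-3 - 153*R - 2*x))
H = 420 (H = -28*(-15) = 420)
41806/(-7015) + H/t(216, -214) = 41806/(-7015) + 420/((-8/(3 + 2*(-214) + 153*216))) = 41806*(-1/7015) + 420/((-8/(3 - 428 + 33048))) = -41806/7015 + 420/((-8/32623)) = -41806/7015 + 420/((-8*1/32623)) = -41806/7015 + 420/(-8/32623) = -41806/7015 + 420*(-32623/8) = -41806/7015 - 3425415/2 = -24029369837/14030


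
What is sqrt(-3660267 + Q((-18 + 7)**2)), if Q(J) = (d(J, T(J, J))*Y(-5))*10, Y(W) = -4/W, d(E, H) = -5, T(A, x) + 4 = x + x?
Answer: I*sqrt(3660307) ≈ 1913.2*I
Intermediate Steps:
T(A, x) = -4 + 2*x (T(A, x) = -4 + (x + x) = -4 + 2*x)
Q(J) = -40 (Q(J) = -(-20)/(-5)*10 = -(-20)*(-1)/5*10 = -5*4/5*10 = -4*10 = -40)
sqrt(-3660267 + Q((-18 + 7)**2)) = sqrt(-3660267 - 40) = sqrt(-3660307) = I*sqrt(3660307)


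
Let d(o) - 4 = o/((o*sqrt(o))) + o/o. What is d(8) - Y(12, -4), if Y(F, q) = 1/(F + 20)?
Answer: 159/32 + sqrt(2)/4 ≈ 5.3223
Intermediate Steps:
Y(F, q) = 1/(20 + F)
d(o) = 5 + 1/sqrt(o) (d(o) = 4 + (o/((o*sqrt(o))) + o/o) = 4 + (o/(o**(3/2)) + 1) = 4 + (o/o**(3/2) + 1) = 4 + (1/sqrt(o) + 1) = 4 + (1 + 1/sqrt(o)) = 5 + 1/sqrt(o))
d(8) - Y(12, -4) = (5 + 1/sqrt(8)) - 1/(20 + 12) = (5 + sqrt(2)/4) - 1/32 = 159/32 + sqrt(2)/4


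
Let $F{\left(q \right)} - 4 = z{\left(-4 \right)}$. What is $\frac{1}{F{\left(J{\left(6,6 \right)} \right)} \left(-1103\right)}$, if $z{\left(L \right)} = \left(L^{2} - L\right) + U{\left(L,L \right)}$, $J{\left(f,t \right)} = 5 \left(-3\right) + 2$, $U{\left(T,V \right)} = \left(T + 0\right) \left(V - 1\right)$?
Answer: $- \frac{1}{48532} \approx -2.0605 \cdot 10^{-5}$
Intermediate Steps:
$U{\left(T,V \right)} = T \left(-1 + V\right)$
$J{\left(f,t \right)} = -13$ ($J{\left(f,t \right)} = -15 + 2 = -13$)
$z{\left(L \right)} = L^{2} - L + L \left(-1 + L\right)$ ($z{\left(L \right)} = \left(L^{2} - L\right) + L \left(-1 + L\right) = L^{2} - L + L \left(-1 + L\right)$)
$F{\left(q \right)} = 44$ ($F{\left(q \right)} = 4 + 2 \left(-4\right) \left(-1 - 4\right) = 4 + 2 \left(-4\right) \left(-5\right) = 4 + 40 = 44$)
$\frac{1}{F{\left(J{\left(6,6 \right)} \right)} \left(-1103\right)} = \frac{1}{44 \left(-1103\right)} = \frac{1}{-48532} = - \frac{1}{48532}$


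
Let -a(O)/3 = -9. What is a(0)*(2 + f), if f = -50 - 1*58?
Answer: -2862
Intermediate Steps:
f = -108 (f = -50 - 58 = -108)
a(O) = 27 (a(O) = -3*(-9) = 27)
a(0)*(2 + f) = 27*(2 - 108) = 27*(-106) = -2862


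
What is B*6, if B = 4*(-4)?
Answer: -96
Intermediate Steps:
B = -16
B*6 = -16*6 = -96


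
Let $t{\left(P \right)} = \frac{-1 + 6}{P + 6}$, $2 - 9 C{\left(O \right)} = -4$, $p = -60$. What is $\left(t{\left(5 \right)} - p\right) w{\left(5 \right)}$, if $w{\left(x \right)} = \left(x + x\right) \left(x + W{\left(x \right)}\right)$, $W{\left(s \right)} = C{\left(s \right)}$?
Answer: $\frac{113050}{33} \approx 3425.8$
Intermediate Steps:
$C{\left(O \right)} = \frac{2}{3}$ ($C{\left(O \right)} = \frac{2}{9} - - \frac{4}{9} = \frac{2}{9} + \frac{4}{9} = \frac{2}{3}$)
$W{\left(s \right)} = \frac{2}{3}$
$w{\left(x \right)} = 2 x \left(\frac{2}{3} + x\right)$ ($w{\left(x \right)} = \left(x + x\right) \left(x + \frac{2}{3}\right) = 2 x \left(\frac{2}{3} + x\right)$)
$t{\left(P \right)} = \frac{5}{6 + P}$
$\left(t{\left(5 \right)} - p\right) w{\left(5 \right)} = \left(\frac{5}{6 + 5} - -60\right) \frac{2}{3} \cdot 5 \left(2 + 3 \cdot 5\right) = \left(\frac{5}{11} + 60\right) \frac{2}{3} \cdot 5 \left(2 + 15\right) = \left(5 \cdot \frac{1}{11} + 60\right) \frac{2}{3} \cdot 5 \cdot 17 = \left(\frac{5}{11} + 60\right) \frac{170}{3} = \frac{665}{11} \cdot \frac{170}{3} = \frac{113050}{33}$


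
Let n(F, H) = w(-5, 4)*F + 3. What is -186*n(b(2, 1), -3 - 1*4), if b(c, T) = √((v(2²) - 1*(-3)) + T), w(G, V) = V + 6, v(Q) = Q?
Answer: -558 - 3720*√2 ≈ -5818.9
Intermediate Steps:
w(G, V) = 6 + V
b(c, T) = √(7 + T) (b(c, T) = √((2² - 1*(-3)) + T) = √((4 + 3) + T) = √(7 + T))
n(F, H) = 3 + 10*F (n(F, H) = (6 + 4)*F + 3 = 10*F + 3 = 3 + 10*F)
-186*n(b(2, 1), -3 - 1*4) = -186*(3 + 10*√(7 + 1)) = -186*(3 + 10*√8) = -186*(3 + 10*(2*√2)) = -186*(3 + 20*√2) = -558 - 3720*√2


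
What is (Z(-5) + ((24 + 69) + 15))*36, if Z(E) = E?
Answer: 3708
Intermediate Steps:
(Z(-5) + ((24 + 69) + 15))*36 = (-5 + ((24 + 69) + 15))*36 = (-5 + (93 + 15))*36 = (-5 + 108)*36 = 103*36 = 3708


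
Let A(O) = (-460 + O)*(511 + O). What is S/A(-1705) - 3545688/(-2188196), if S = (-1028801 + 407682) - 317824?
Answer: 592587301671/471375711830 ≈ 1.2571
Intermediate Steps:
S = -938943 (S = -621119 - 317824 = -938943)
S/A(-1705) - 3545688/(-2188196) = -938943/(-235060 + (-1705)² + 51*(-1705)) - 3545688/(-2188196) = -938943/(-235060 + 2907025 - 86955) - 3545688*(-1/2188196) = -938943/2585010 + 886422/547049 = -938943*1/2585010 + 886422/547049 = -312981/861670 + 886422/547049 = 592587301671/471375711830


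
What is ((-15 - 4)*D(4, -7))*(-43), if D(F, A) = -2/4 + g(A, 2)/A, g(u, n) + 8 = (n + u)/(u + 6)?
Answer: -817/14 ≈ -58.357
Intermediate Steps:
g(u, n) = -8 + (n + u)/(6 + u) (g(u, n) = -8 + (n + u)/(u + 6) = -8 + (n + u)/(6 + u))
D(F, A) = -½ + (-46 - 7*A)/(A*(6 + A)) (D(F, A) = -2/4 + ((-48 + 2 - 7*A)/(6 + A))/A = -2*¼ + ((-46 - 7*A)/(6 + A))/A = -½ + (-46 - 7*A)/(A*(6 + A)))
((-15 - 4)*D(4, -7))*(-43) = ((-15 - 4)*((½)*(-92 - 1*(-7)² - 20*(-7))/(-7*(6 - 7))))*(-43) = -19*(-1)*(-92 - 1*49 + 140)/(2*7*(-1))*(-43) = -19*(-1)*(-1)*(-92 - 49 + 140)/(2*7)*(-43) = -19*(-1)*(-1)*(-1)/(2*7)*(-43) = -19*(-1/14)*(-43) = (19/14)*(-43) = -817/14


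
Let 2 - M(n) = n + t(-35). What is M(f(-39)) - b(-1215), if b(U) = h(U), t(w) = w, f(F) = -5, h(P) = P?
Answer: 1257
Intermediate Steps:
b(U) = U
M(n) = 37 - n (M(n) = 2 - (n - 35) = 2 - (-35 + n) = 2 + (35 - n) = 37 - n)
M(f(-39)) - b(-1215) = (37 - 1*(-5)) - 1*(-1215) = (37 + 5) + 1215 = 42 + 1215 = 1257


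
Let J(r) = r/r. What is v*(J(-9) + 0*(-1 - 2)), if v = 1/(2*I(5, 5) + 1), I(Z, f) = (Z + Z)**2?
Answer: 1/201 ≈ 0.0049751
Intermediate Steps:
I(Z, f) = 4*Z**2 (I(Z, f) = (2*Z)**2 = 4*Z**2)
J(r) = 1
v = 1/201 (v = 1/(2*(4*5**2) + 1) = 1/(2*(4*25) + 1) = 1/(2*100 + 1) = 1/(200 + 1) = 1/201 ≈ 0.0049751)
v*(J(-9) + 0*(-1 - 2)) = (1 + 0*(-1 - 2))/201 = (1 + 0*(-3))/201 = (1 + 0)/201 = (1/201)*1 = 1/201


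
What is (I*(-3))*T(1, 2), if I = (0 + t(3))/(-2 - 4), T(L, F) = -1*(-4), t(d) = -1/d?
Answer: -⅔ ≈ -0.66667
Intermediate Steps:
T(L, F) = 4
I = 1/18 (I = (0 - 1/3)/(-2 - 4) = (0 - 1*⅓)/(-6) = (0 - ⅓)*(-⅙) = -⅓*(-⅙) = 1/18 ≈ 0.055556)
(I*(-3))*T(1, 2) = ((1/18)*(-3))*4 = -⅙*4 = -⅔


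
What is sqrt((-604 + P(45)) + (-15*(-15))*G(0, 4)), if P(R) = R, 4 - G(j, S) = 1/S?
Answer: sqrt(1139)/2 ≈ 16.875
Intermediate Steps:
G(j, S) = 4 - 1/S
sqrt((-604 + P(45)) + (-15*(-15))*G(0, 4)) = sqrt((-604 + 45) + (-15*(-15))*(4 - 1/4)) = sqrt(-559 + 225*(4 - 1*1/4)) = sqrt(-559 + 225*(4 - 1/4)) = sqrt(-559 + 225*(15/4)) = sqrt(-559 + 3375/4) = sqrt(1139/4) = sqrt(1139)/2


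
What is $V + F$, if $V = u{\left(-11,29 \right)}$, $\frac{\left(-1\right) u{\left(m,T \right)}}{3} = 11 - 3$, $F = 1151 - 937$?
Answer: $190$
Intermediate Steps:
$F = 214$ ($F = 1151 - 937 = 214$)
$u{\left(m,T \right)} = -24$ ($u{\left(m,T \right)} = - 3 \left(11 - 3\right) = \left(-3\right) 8 = -24$)
$V = -24$
$V + F = -24 + 214 = 190$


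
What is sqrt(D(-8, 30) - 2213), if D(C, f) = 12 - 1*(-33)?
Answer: 2*I*sqrt(542) ≈ 46.562*I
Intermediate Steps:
D(C, f) = 45 (D(C, f) = 12 + 33 = 45)
sqrt(D(-8, 30) - 2213) = sqrt(45 - 2213) = sqrt(-2168) = 2*I*sqrt(542)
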